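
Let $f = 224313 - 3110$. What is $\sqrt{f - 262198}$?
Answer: $3 i \sqrt{4555} \approx 202.47 i$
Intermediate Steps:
$f = 221203$ ($f = 224313 - 3110 = 221203$)
$\sqrt{f - 262198} = \sqrt{221203 - 262198} = \sqrt{-40995} = 3 i \sqrt{4555}$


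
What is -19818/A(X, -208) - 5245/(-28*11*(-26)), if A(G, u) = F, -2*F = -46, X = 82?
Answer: -158823179/184184 ≈ -862.31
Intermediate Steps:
F = 23 (F = -½*(-46) = 23)
A(G, u) = 23
-19818/A(X, -208) - 5245/(-28*11*(-26)) = -19818/23 - 5245/(-28*11*(-26)) = -19818*1/23 - 5245/((-308*(-26))) = -19818/23 - 5245/8008 = -158823179/184184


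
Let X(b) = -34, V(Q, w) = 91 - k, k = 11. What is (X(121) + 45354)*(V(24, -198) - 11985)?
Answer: -539534600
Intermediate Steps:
V(Q, w) = 80 (V(Q, w) = 91 - 1*11 = 91 - 11 = 80)
(X(121) + 45354)*(V(24, -198) - 11985) = (-34 + 45354)*(80 - 11985) = 45320*(-11905) = -539534600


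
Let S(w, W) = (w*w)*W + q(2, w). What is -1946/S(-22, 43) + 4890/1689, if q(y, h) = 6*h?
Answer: 16306401/5821420 ≈ 2.8011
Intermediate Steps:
S(w, W) = 6*w + W*w² (S(w, W) = (w*w)*W + 6*w = w²*W + 6*w = W*w² + 6*w = 6*w + W*w²)
-1946/S(-22, 43) + 4890/1689 = -1946*(-1/(22*(6 + 43*(-22)))) + 4890/1689 = -1946*(-1/(22*(6 - 946))) + 4890*(1/1689) = -1946/((-22*(-940))) + 1630/563 = -1946/20680 + 1630/563 = -1946*1/20680 + 1630/563 = -973/10340 + 1630/563 = 16306401/5821420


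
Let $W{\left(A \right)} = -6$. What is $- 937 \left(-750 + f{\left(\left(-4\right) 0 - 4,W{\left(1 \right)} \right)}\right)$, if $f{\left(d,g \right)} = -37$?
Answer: $737419$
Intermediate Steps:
$- 937 \left(-750 + f{\left(\left(-4\right) 0 - 4,W{\left(1 \right)} \right)}\right) = - 937 \left(-750 - 37\right) = \left(-937\right) \left(-787\right) = 737419$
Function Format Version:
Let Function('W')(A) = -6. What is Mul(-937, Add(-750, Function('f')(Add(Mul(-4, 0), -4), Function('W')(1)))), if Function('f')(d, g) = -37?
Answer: 737419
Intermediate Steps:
Mul(-937, Add(-750, Function('f')(Add(Mul(-4, 0), -4), Function('W')(1)))) = Mul(-937, Add(-750, -37)) = Mul(-937, -787) = 737419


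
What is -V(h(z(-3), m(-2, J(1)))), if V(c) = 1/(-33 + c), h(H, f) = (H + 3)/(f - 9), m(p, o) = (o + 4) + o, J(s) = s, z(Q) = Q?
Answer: 1/33 ≈ 0.030303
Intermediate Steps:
m(p, o) = 4 + 2*o (m(p, o) = (4 + o) + o = 4 + 2*o)
h(H, f) = (3 + H)/(-9 + f)
-V(h(z(-3), m(-2, J(1)))) = -1/(-33 + (3 - 3)/(-9 + (4 + 2*1))) = -1/(-33 + 0/(-9 + (4 + 2))) = -1/(-33 + 0/(-9 + 6)) = -1/(-33 + 0/(-3)) = -1/(-33 - ⅓*0) = -1/(-33 + 0) = -1/(-33) = -1*(-1/33) = 1/33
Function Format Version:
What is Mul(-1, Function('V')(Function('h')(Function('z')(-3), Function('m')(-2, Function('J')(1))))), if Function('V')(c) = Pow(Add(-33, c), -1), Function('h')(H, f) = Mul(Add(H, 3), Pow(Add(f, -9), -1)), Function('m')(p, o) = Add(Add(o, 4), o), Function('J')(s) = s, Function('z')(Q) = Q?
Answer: Rational(1, 33) ≈ 0.030303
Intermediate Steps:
Function('m')(p, o) = Add(4, Mul(2, o)) (Function('m')(p, o) = Add(Add(4, o), o) = Add(4, Mul(2, o)))
Function('h')(H, f) = Mul(Pow(Add(-9, f), -1), Add(3, H)) (Function('h')(H, f) = Mul(Add(3, H), Pow(Add(-9, f), -1)) = Mul(Pow(Add(-9, f), -1), Add(3, H)))
Mul(-1, Function('V')(Function('h')(Function('z')(-3), Function('m')(-2, Function('J')(1))))) = Mul(-1, Pow(Add(-33, Mul(Pow(Add(-9, Add(4, Mul(2, 1))), -1), Add(3, -3))), -1)) = Mul(-1, Pow(Add(-33, Mul(Pow(Add(-9, Add(4, 2)), -1), 0)), -1)) = Mul(-1, Pow(Add(-33, Mul(Pow(Add(-9, 6), -1), 0)), -1)) = Mul(-1, Pow(Add(-33, Mul(Pow(-3, -1), 0)), -1)) = Mul(-1, Pow(Add(-33, Mul(Rational(-1, 3), 0)), -1)) = Mul(-1, Pow(Add(-33, 0), -1)) = Mul(-1, Pow(-33, -1)) = Mul(-1, Rational(-1, 33)) = Rational(1, 33)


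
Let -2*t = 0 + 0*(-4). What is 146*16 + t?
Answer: 2336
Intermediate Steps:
t = 0 (t = -(0 + 0*(-4))/2 = -(0 + 0)/2 = -½*0 = 0)
146*16 + t = 146*16 + 0 = 2336 + 0 = 2336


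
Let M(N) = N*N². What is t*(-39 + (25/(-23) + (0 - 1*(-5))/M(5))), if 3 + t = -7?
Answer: 46054/115 ≈ 400.47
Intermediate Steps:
t = -10 (t = -3 - 7 = -10)
M(N) = N³
t*(-39 + (25/(-23) + (0 - 1*(-5))/M(5))) = -10*(-39 + (25/(-23) + (0 - 1*(-5))/(5³))) = -10*(-39 + (25*(-1/23) + (0 + 5)/125)) = -10*(-39 + (-25/23 + 5*(1/125))) = -10*(-39 + (-25/23 + 1/25)) = -10*(-39 - 602/575) = -10*(-23027/575) = 46054/115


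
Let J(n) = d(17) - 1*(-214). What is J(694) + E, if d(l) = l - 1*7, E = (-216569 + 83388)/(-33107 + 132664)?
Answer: 22167587/99557 ≈ 222.66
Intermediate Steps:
E = -133181/99557 ≈ -1.3377
d(l) = -7 + l (d(l) = l - 7 = -7 + l)
J(n) = 224 (J(n) = (-7 + 17) - 1*(-214) = 10 + 214 = 224)
J(694) + E = 224 - 133181/99557 = 22167587/99557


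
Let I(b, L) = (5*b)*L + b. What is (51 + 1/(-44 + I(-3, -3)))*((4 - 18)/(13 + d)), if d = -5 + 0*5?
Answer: -707/8 ≈ -88.375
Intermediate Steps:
d = -5 (d = -5 + 0 = -5)
I(b, L) = b + 5*L*b (I(b, L) = 5*L*b + b = b + 5*L*b)
(51 + 1/(-44 + I(-3, -3)))*((4 - 18)/(13 + d)) = (51 + 1/(-44 - 3*(1 + 5*(-3))))*((4 - 18)/(13 - 5)) = (51 + 1/(-44 - 3*(1 - 15)))*(-14/8) = (51 + 1/(-44 - 3*(-14)))*(-14*⅛) = (51 + 1/(-44 + 42))*(-7/4) = (51 + 1/(-2))*(-7/4) = (51 - ½)*(-7/4) = (101/2)*(-7/4) = -707/8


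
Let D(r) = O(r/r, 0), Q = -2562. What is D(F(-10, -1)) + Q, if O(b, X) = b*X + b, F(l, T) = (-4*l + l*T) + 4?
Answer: -2561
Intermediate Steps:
F(l, T) = 4 - 4*l + T*l (F(l, T) = (-4*l + T*l) + 4 = 4 - 4*l + T*l)
O(b, X) = b + X*b (O(b, X) = X*b + b = b + X*b)
D(r) = 1 (D(r) = (r/r)*(1 + 0) = 1*1 = 1)
D(F(-10, -1)) + Q = 1 - 2562 = -2561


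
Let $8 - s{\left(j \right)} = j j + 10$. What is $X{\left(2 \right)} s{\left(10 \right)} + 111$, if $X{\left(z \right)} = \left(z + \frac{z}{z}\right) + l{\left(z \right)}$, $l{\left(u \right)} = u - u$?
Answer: $-195$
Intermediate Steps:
$s{\left(j \right)} = -2 - j^{2}$ ($s{\left(j \right)} = 8 - \left(j j + 10\right) = 8 - \left(j^{2} + 10\right) = 8 - \left(10 + j^{2}\right) = -2 - j^{2}$)
$l{\left(u \right)} = 0$
$X{\left(z \right)} = 1 + z$ ($X{\left(z \right)} = \left(z + \frac{z}{z}\right) + 0 = \left(z + 1\right) + 0 = \left(1 + z\right) + 0 = 1 + z$)
$X{\left(2 \right)} s{\left(10 \right)} + 111 = \left(1 + 2\right) \left(-2 - 10^{2}\right) + 111 = 3 \left(-2 - 100\right) + 111 = 3 \left(-102\right) + 111 = -306 + 111 = -195$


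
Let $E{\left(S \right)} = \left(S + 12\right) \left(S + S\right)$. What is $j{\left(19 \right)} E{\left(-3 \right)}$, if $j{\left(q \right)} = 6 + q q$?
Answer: $-19818$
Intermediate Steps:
$j{\left(q \right)} = 6 + q^{2}$
$E{\left(S \right)} = 2 S \left(12 + S\right)$ ($E{\left(S \right)} = \left(12 + S\right) 2 S = 2 S \left(12 + S\right)$)
$j{\left(19 \right)} E{\left(-3 \right)} = \left(6 + 19^{2}\right) 2 \left(-3\right) \left(12 - 3\right) = \left(6 + 361\right) 2 \left(-3\right) 9 = 367 \left(-54\right) = -19818$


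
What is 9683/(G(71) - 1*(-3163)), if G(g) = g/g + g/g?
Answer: 9683/3165 ≈ 3.0594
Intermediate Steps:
G(g) = 2 (G(g) = 1 + 1 = 2)
9683/(G(71) - 1*(-3163)) = 9683/(2 - 1*(-3163)) = 9683/(2 + 3163) = 9683/3165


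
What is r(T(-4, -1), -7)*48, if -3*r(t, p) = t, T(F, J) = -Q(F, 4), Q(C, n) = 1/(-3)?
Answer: -16/3 ≈ -5.3333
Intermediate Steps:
Q(C, n) = -1/3
T(F, J) = 1/3 (T(F, J) = -1*(-1/3) = 1/3)
r(t, p) = -t/3
r(T(-4, -1), -7)*48 = -1/3*1/3*48 = -1/9*48 = -16/3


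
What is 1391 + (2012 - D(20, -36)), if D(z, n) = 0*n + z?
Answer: 3383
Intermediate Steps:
D(z, n) = z (D(z, n) = 0 + z = z)
1391 + (2012 - D(20, -36)) = 1391 + (2012 - 1*20) = 1391 + (2012 - 20) = 1391 + 1992 = 3383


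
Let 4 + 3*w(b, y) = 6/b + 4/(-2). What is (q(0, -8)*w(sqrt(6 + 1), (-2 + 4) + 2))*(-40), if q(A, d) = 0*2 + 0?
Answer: 0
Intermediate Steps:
q(A, d) = 0 (q(A, d) = 0 + 0 = 0)
w(b, y) = -2 + 2/b (w(b, y) = -4/3 + (6/b + 4/(-2))/3 = -4/3 + (6/b + 4*(-1/2))/3 = -4/3 + (6/b - 2)/3 = -4/3 + (-2 + 6/b)/3 = -4/3 + (-2/3 + 2/b) = -2 + 2/b)
(q(0, -8)*w(sqrt(6 + 1), (-2 + 4) + 2))*(-40) = (0*(-2 + 2/(sqrt(6 + 1))))*(-40) = (0*(-2 + 2/(sqrt(7))))*(-40) = (0*(-2 + 2*(sqrt(7)/7)))*(-40) = (0*(-2 + 2*sqrt(7)/7))*(-40) = 0*(-40) = 0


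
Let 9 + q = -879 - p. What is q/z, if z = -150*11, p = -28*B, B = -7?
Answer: 542/825 ≈ 0.65697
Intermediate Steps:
p = 196 (p = -28*(-7) = 196)
q = -1084 (q = -9 + (-879 - 1*196) = -9 + (-879 - 196) = -9 - 1075 = -1084)
z = -1650
q/z = -1084/(-1650) = -1084*(-1/1650) = 542/825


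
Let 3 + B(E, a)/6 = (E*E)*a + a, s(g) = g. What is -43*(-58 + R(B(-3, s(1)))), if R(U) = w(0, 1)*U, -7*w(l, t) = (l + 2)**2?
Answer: 3526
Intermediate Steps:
w(l, t) = -(2 + l)**2/7 (w(l, t) = -(l + 2)**2/7 = -(2 + l)**2/7)
B(E, a) = -18 + 6*a + 6*a*E**2 (B(E, a) = -18 + 6*((E*E)*a + a) = -18 + 6*(E**2*a + a) = -18 + 6*(a*E**2 + a) = -18 + 6*(a + a*E**2) = -18 + (6*a + 6*a*E**2) = -18 + 6*a + 6*a*E**2)
R(U) = -4*U/7 (R(U) = (-(2 + 0)**2/7)*U = (-1/7*2**2)*U = (-1/7*4)*U = -4*U/7)
-43*(-58 + R(B(-3, s(1)))) = -43*(-58 - 4*(-18 + 6*1 + 6*1*(-3)**2)/7) = -43*(-58 - 4*(-18 + 6 + 6*1*9)/7) = -43*(-58 - 4*(-18 + 6 + 54)/7) = -43*(-58 - 4/7*42) = -43*(-58 - 24) = -43*(-82) = 3526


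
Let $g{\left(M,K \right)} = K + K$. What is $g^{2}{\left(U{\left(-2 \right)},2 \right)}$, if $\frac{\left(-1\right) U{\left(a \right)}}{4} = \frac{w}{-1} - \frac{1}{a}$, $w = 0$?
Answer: $16$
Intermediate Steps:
$U{\left(a \right)} = \frac{4}{a}$ ($U{\left(a \right)} = - 4 \left(\frac{0}{-1} - \frac{1}{a}\right) = - 4 \left(0 \left(-1\right) - \frac{1}{a}\right) = - 4 \left(0 - \frac{1}{a}\right) = - 4 \left(- \frac{1}{a}\right) = \frac{4}{a}$)
$g{\left(M,K \right)} = 2 K$
$g^{2}{\left(U{\left(-2 \right)},2 \right)} = \left(2 \cdot 2\right)^{2} = 4^{2} = 16$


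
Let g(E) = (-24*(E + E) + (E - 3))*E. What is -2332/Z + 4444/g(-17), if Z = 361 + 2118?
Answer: -10643325/8386457 ≈ -1.2691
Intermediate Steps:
g(E) = E*(-3 - 47*E) (g(E) = (-24*2*E + (-3 + E))*E = (-48*E + (-3 + E))*E = (-3 - 47*E)*E = E*(-3 - 47*E))
Z = 2479
-2332/Z + 4444/g(-17) = -2332/2479 + 4444/((-1*(-17)*(3 + 47*(-17)))) = -2332*1/2479 + 4444/((-1*(-17)*(3 - 799))) = -2332/2479 + 4444/((-1*(-17)*(-796))) = -2332/2479 + 4444/(-13532) = -2332/2479 + 4444*(-1/13532) = -2332/2479 - 1111/3383 = -10643325/8386457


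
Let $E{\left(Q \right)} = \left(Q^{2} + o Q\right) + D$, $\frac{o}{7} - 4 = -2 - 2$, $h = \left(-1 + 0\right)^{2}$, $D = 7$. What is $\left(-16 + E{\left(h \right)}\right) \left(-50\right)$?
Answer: $400$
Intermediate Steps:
$h = 1$ ($h = \left(-1\right)^{2} = 1$)
$o = 0$ ($o = 28 + 7 \left(-2 - 2\right) = 28 + 7 \left(-4\right) = 28 - 28 = 0$)
$E{\left(Q \right)} = 7 + Q^{2}$ ($E{\left(Q \right)} = \left(Q^{2} + 0 Q\right) + 7 = \left(Q^{2} + 0\right) + 7 = Q^{2} + 7 = 7 + Q^{2}$)
$\left(-16 + E{\left(h \right)}\right) \left(-50\right) = \left(-16 + \left(7 + 1^{2}\right)\right) \left(-50\right) = \left(-16 + \left(7 + 1\right)\right) \left(-50\right) = \left(-16 + 8\right) \left(-50\right) = \left(-8\right) \left(-50\right) = 400$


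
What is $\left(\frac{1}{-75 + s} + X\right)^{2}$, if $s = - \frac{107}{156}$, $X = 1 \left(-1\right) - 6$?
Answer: $\frac{6856668025}{139405249} \approx 49.185$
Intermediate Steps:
$X = -7$ ($X = -1 - 6 = -7$)
$s = - \frac{107}{156}$ ($s = \left(-107\right) \frac{1}{156} = - \frac{107}{156} \approx -0.6859$)
$\left(\frac{1}{-75 + s} + X\right)^{2} = \left(\frac{1}{-75 - \frac{107}{156}} - 7\right)^{2} = \left(\frac{1}{- \frac{11807}{156}} - 7\right)^{2} = \left(- \frac{156}{11807} - 7\right)^{2} = \left(- \frac{82805}{11807}\right)^{2} = \frac{6856668025}{139405249}$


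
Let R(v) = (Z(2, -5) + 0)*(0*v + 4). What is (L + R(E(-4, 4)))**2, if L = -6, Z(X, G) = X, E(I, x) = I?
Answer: 4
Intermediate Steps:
R(v) = 8 (R(v) = (2 + 0)*(0*v + 4) = 2*(0 + 4) = 2*4 = 8)
(L + R(E(-4, 4)))**2 = (-6 + 8)**2 = 2**2 = 4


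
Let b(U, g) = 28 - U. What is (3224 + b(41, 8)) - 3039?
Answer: 172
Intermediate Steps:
(3224 + b(41, 8)) - 3039 = (3224 + (28 - 1*41)) - 3039 = (3224 + (28 - 41)) - 3039 = (3224 - 13) - 3039 = 3211 - 3039 = 172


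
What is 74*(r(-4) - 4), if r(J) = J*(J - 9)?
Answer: 3552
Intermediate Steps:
r(J) = J*(-9 + J)
74*(r(-4) - 4) = 74*(-4*(-9 - 4) - 4) = 74*(-4*(-13) - 4) = 74*(52 - 4) = 74*48 = 3552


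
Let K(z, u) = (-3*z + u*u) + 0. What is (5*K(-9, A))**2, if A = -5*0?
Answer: 18225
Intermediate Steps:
A = 0
K(z, u) = u**2 - 3*z (K(z, u) = (-3*z + u**2) + 0 = (u**2 - 3*z) + 0 = u**2 - 3*z)
(5*K(-9, A))**2 = (5*(0**2 - 3*(-9)))**2 = (5*(0 + 27))**2 = (5*27)**2 = 135**2 = 18225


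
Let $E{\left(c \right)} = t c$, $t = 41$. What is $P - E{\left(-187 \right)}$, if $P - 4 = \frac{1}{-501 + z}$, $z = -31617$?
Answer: $\frac{246377177}{32118} \approx 7671.0$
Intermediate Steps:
$E{\left(c \right)} = 41 c$
$P = \frac{128471}{32118}$ ($P = 4 + \frac{1}{-501 - 31617} = 4 + \frac{1}{-32118} = 4 - \frac{1}{32118} = \frac{128471}{32118} \approx 4.0$)
$P - E{\left(-187 \right)} = \frac{128471}{32118} - 41 \left(-187\right) = \frac{128471}{32118} - -7667 = \frac{128471}{32118} + 7667 = \frac{246377177}{32118}$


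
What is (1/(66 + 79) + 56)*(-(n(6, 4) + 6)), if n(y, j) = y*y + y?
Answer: -389808/145 ≈ -2688.3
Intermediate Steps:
n(y, j) = y + y² (n(y, j) = y² + y = y + y²)
(1/(66 + 79) + 56)*(-(n(6, 4) + 6)) = (1/(66 + 79) + 56)*(-(6*(1 + 6) + 6)) = (1/145 + 56)*(-(6*7 + 6)) = (1/145 + 56)*(-(42 + 6)) = 8121*(-1*48)/145 = (8121/145)*(-48) = -389808/145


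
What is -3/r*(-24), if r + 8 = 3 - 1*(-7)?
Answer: 36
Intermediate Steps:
r = 2 (r = -8 + (3 - 1*(-7)) = -8 + (3 + 7) = -8 + 10 = 2)
-3/r*(-24) = -3/2*(-24) = 36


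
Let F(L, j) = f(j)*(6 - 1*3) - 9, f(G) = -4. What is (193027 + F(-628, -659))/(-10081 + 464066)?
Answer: 193006/453985 ≈ 0.42514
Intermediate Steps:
F(L, j) = -21 (F(L, j) = -4*(6 - 1*3) - 9 = -4*(6 - 3) - 9 = -4*3 - 9 = -12 - 9 = -21)
(193027 + F(-628, -659))/(-10081 + 464066) = (193027 - 21)/(-10081 + 464066) = 193006/453985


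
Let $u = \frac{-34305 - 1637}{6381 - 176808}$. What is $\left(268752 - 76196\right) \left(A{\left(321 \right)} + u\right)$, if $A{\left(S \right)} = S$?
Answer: $\frac{10541094841004}{170427} \approx 6.1851 \cdot 10^{7}$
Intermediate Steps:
$u = \frac{35942}{170427}$ ($u = - \frac{35942}{-170427} = \left(-35942\right) \left(- \frac{1}{170427}\right) = \frac{35942}{170427} \approx 0.21089$)
$\left(268752 - 76196\right) \left(A{\left(321 \right)} + u\right) = \left(268752 - 76196\right) \left(321 + \frac{35942}{170427}\right) = 192556 \cdot \frac{54743009}{170427} = \frac{10541094841004}{170427}$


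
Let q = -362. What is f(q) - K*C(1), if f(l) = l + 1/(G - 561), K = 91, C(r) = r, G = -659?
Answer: -552661/1220 ≈ -453.00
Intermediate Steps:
f(l) = -1/1220 + l (f(l) = l + 1/(-659 - 561) = l + 1/(-1220) = l - 1/1220 = -1/1220 + l)
f(q) - K*C(1) = (-1/1220 - 362) - 91 = -441641/1220 - 1*91 = -441641/1220 - 91 = -552661/1220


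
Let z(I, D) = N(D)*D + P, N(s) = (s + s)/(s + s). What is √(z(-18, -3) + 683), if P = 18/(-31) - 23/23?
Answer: √651961/31 ≈ 26.046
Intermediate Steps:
P = -49/31 (P = 18*(-1/31) - 23*1/23 = -18/31 - 1 = -49/31 ≈ -1.5806)
N(s) = 1 (N(s) = (2*s)/((2*s)) = (2*s)*(1/(2*s)) = 1)
z(I, D) = -49/31 + D (z(I, D) = 1*D - 49/31 = D - 49/31 = -49/31 + D)
√(z(-18, -3) + 683) = √((-49/31 - 3) + 683) = √(-142/31 + 683) = √(21031/31) = √651961/31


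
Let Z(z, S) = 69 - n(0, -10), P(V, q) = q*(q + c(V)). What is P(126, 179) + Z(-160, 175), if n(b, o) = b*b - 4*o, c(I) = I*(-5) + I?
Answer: -58146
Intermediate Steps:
c(I) = -4*I (c(I) = -5*I + I = -4*I)
P(V, q) = q*(q - 4*V)
n(b, o) = b² - 4*o
Z(z, S) = 29 (Z(z, S) = 69 - (0² - 4*(-10)) = 69 - (0 + 40) = 69 - 1*40 = 69 - 40 = 29)
P(126, 179) + Z(-160, 175) = 179*(179 - 4*126) + 29 = 179*(179 - 504) + 29 = 179*(-325) + 29 = -58175 + 29 = -58146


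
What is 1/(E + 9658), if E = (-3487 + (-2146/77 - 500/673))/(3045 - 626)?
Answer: 125354999/1210496397757 ≈ 0.00010356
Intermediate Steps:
E = -182182585/125354999 (E = (-3487 + (-2146*1/77 - 500*1/673))/2419 = (-3487 + (-2146/77 - 500/673))*(1/2419) = (-3487 - 1482758/51821)*(1/2419) = -182182585/51821*1/2419 = -182182585/125354999 ≈ -1.4533)
1/(E + 9658) = 1/(-182182585/125354999 + 9658) = 1/(1210496397757/125354999) = 125354999/1210496397757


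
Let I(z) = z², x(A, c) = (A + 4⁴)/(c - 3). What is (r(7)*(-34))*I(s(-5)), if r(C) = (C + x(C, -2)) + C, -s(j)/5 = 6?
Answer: 1181160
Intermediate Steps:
s(j) = -30 (s(j) = -5*6 = -30)
x(A, c) = (256 + A)/(-3 + c) (x(A, c) = (A + 256)/(-3 + c) = (256 + A)/(-3 + c))
r(C) = -256/5 + 9*C/5 (r(C) = (C + (256 + C)/(-3 - 2)) + C = (C + (256 + C)/(-5)) + C = (C - (256 + C)/5) + C = (C + (-256/5 - C/5)) + C = (-256/5 + 4*C/5) + C = -256/5 + 9*C/5)
(r(7)*(-34))*I(s(-5)) = ((-256/5 + (9/5)*7)*(-34))*(-30)² = ((-256/5 + 63/5)*(-34))*900 = -193/5*(-34)*900 = (6562/5)*900 = 1181160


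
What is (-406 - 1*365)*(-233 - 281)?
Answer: 396294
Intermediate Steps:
(-406 - 1*365)*(-233 - 281) = (-406 - 365)*(-514) = -771*(-514) = 396294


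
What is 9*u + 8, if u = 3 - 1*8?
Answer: -37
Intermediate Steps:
u = -5 (u = 3 - 8 = -5)
9*u + 8 = 9*(-5) + 8 = -45 + 8 = -37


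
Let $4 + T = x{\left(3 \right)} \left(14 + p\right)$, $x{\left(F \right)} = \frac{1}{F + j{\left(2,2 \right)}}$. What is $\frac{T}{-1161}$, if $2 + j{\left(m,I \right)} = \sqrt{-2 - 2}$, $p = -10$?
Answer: $\frac{16}{5805} + \frac{8 i}{5805} \approx 0.0027562 + 0.0013781 i$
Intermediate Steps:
$j{\left(m,I \right)} = -2 + 2 i$ ($j{\left(m,I \right)} = -2 + \sqrt{-2 - 2} = -2 + \sqrt{-4} = -2 + 2 i$)
$x{\left(F \right)} = \frac{1}{-2 + F + 2 i}$ ($x{\left(F \right)} = \frac{1}{F - \left(2 - 2 i\right)} = \frac{1}{-2 + F + 2 i}$)
$T = -4 + \frac{4 \left(1 - 2 i\right)}{5}$ ($T = -4 + \frac{14 - 10}{-2 + 3 + 2 i} = -4 + \frac{1}{1 + 2 i} 4 = -4 + \frac{1 - 2 i}{5} \cdot 4 = -4 + \frac{4 \left(1 - 2 i\right)}{5} \approx -3.2 - 1.6 i$)
$\frac{T}{-1161} = \frac{- \frac{16}{5} - \frac{8 i}{5}}{-1161} = \left(- \frac{16}{5} - \frac{8 i}{5}\right) \left(- \frac{1}{1161}\right) = \frac{16}{5805} + \frac{8 i}{5805}$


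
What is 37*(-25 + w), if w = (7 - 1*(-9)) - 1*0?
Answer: -333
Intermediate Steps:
w = 16 (w = (7 + 9) + 0 = 16 + 0 = 16)
37*(-25 + w) = 37*(-25 + 16) = 37*(-9) = -333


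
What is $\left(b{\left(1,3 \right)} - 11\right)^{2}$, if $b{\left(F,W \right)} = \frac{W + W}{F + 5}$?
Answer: $100$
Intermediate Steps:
$b{\left(F,W \right)} = \frac{2 W}{5 + F}$
$\left(b{\left(1,3 \right)} - 11\right)^{2} = \left(2 \cdot 3 \frac{1}{5 + 1} - 11\right)^{2} = \left(2 \cdot 3 \cdot \frac{1}{6} - 11\right)^{2} = \left(1 - 11\right)^{2} = \left(-10\right)^{2} = 100$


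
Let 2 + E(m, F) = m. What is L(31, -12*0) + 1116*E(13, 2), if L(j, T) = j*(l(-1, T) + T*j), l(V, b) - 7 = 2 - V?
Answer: 12586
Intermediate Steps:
E(m, F) = -2 + m
l(V, b) = 9 - V (l(V, b) = 7 + (2 - V) = 9 - V)
L(j, T) = j*(10 + T*j) (L(j, T) = j*((9 - 1*(-1)) + T*j) = j*((9 + 1) + T*j) = j*(10 + T*j))
L(31, -12*0) + 1116*E(13, 2) = 31*(10 - 12*0*31) + 1116*(-2 + 13) = 31*(10 + 0*31) + 1116*11 = 31*(10 + 0) + 12276 = 31*10 + 12276 = 310 + 12276 = 12586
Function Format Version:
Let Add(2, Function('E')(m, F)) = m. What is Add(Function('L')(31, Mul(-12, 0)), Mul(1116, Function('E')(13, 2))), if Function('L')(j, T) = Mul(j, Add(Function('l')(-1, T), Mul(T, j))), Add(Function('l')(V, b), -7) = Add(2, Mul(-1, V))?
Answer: 12586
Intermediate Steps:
Function('E')(m, F) = Add(-2, m)
Function('l')(V, b) = Add(9, Mul(-1, V)) (Function('l')(V, b) = Add(7, Add(2, Mul(-1, V))) = Add(9, Mul(-1, V)))
Function('L')(j, T) = Mul(j, Add(10, Mul(T, j))) (Function('L')(j, T) = Mul(j, Add(Add(9, Mul(-1, -1)), Mul(T, j))) = Mul(j, Add(Add(9, 1), Mul(T, j))) = Mul(j, Add(10, Mul(T, j))))
Add(Function('L')(31, Mul(-12, 0)), Mul(1116, Function('E')(13, 2))) = Add(Mul(31, Add(10, Mul(Mul(-12, 0), 31))), Mul(1116, Add(-2, 13))) = Add(Mul(31, Add(10, Mul(0, 31))), Mul(1116, 11)) = Add(Mul(31, Add(10, 0)), 12276) = Add(Mul(31, 10), 12276) = Add(310, 12276) = 12586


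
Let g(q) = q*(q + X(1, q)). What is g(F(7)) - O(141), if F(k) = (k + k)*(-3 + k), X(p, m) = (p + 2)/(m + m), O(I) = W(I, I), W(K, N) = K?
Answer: 5993/2 ≈ 2996.5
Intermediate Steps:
O(I) = I
X(p, m) = (2 + p)/(2*m) (X(p, m) = (2 + p)/((2*m)) = (2 + p)*(1/(2*m)) = (2 + p)/(2*m))
F(k) = 2*k*(-3 + k) (F(k) = (2*k)*(-3 + k) = 2*k*(-3 + k))
g(q) = q*(q + 3/(2*q)) (g(q) = q*(q + (2 + 1)/(2*q)) = q*(q + (½)*3/q) = q*(q + 3/(2*q)))
g(F(7)) - O(141) = (3/2 + (2*7*(-3 + 7))²) - 1*141 = (3/2 + (2*7*4)²) - 141 = (3/2 + 56²) - 141 = (3/2 + 3136) - 141 = 6275/2 - 141 = 5993/2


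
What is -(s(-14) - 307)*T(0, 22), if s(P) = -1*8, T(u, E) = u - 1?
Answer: -315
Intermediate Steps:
T(u, E) = -1 + u
s(P) = -8
-(s(-14) - 307)*T(0, 22) = -(-8 - 307)*(-1 + 0) = -(-315)*(-1) = -1*315 = -315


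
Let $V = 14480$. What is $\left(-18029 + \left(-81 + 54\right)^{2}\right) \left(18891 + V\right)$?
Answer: $-577318300$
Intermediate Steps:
$\left(-18029 + \left(-81 + 54\right)^{2}\right) \left(18891 + V\right) = \left(-18029 + \left(-81 + 54\right)^{2}\right) \left(18891 + 14480\right) = \left(-18029 + \left(-27\right)^{2}\right) 33371 = \left(-18029 + 729\right) 33371 = \left(-17300\right) 33371 = -577318300$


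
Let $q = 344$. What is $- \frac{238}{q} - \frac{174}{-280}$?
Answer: $- \frac{106}{1505} \approx -0.070432$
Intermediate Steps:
$- \frac{238}{q} - \frac{174}{-280} = - \frac{238}{344} - \frac{174}{-280} = \left(-238\right) \frac{1}{344} - - \frac{87}{140} = - \frac{119}{172} + \frac{87}{140} = - \frac{106}{1505}$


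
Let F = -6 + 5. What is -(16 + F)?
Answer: -15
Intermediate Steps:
F = -1
-(16 + F) = -(16 - 1) = -1*15 = -15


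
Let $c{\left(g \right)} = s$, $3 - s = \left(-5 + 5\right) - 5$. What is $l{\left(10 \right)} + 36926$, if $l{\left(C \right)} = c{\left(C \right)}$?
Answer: $36934$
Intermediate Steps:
$s = 8$ ($s = 3 - \left(\left(-5 + 5\right) - 5\right) = 3 - \left(0 - 5\right) = 3 - -5 = 3 + 5 = 8$)
$c{\left(g \right)} = 8$
$l{\left(C \right)} = 8$
$l{\left(10 \right)} + 36926 = 8 + 36926 = 36934$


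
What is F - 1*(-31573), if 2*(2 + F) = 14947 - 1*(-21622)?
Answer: 99711/2 ≈ 49856.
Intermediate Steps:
F = 36565/2 (F = -2 + (14947 - 1*(-21622))/2 = -2 + (14947 + 21622)/2 = -2 + (½)*36569 = -2 + 36569/2 = 36565/2 ≈ 18283.)
F - 1*(-31573) = 36565/2 - 1*(-31573) = 36565/2 + 31573 = 99711/2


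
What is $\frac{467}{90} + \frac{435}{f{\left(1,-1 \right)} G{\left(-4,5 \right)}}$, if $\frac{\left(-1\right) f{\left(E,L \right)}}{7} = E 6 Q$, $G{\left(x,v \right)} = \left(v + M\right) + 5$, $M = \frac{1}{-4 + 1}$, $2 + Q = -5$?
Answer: $\frac{11779}{2205} \approx 5.3419$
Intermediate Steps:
$Q = -7$ ($Q = -2 - 5 = -7$)
$M = - \frac{1}{3}$ ($M = \frac{1}{-3} = - \frac{1}{3} \approx -0.33333$)
$G{\left(x,v \right)} = \frac{14}{3} + v$ ($G{\left(x,v \right)} = \left(v - \frac{1}{3}\right) + 5 = \left(- \frac{1}{3} + v\right) + 5 = \frac{14}{3} + v$)
$f{\left(E,L \right)} = 294 E$ ($f{\left(E,L \right)} = - 7 E 6 \left(-7\right) = - 7 \cdot 6 E \left(-7\right) = - 7 \left(- 42 E\right) = 294 E$)
$\frac{467}{90} + \frac{435}{f{\left(1,-1 \right)} G{\left(-4,5 \right)}} = \frac{467}{90} + \frac{435}{294 \cdot 1 \left(\frac{14}{3} + 5\right)} = 467 \cdot \frac{1}{90} + \frac{435}{294 \cdot \frac{29}{3}} = \frac{467}{90} + \frac{435}{2842} = \frac{467}{90} + 435 \cdot \frac{1}{2842} = \frac{467}{90} + \frac{15}{98} = \frac{11779}{2205}$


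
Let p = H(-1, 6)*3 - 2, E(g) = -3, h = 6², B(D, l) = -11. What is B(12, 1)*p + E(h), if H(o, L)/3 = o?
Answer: 118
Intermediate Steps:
H(o, L) = 3*o
h = 36
p = -11 (p = (3*(-1))*3 - 2 = -3*3 - 2 = -9 - 2 = -11)
B(12, 1)*p + E(h) = -11*(-11) - 3 = 121 - 3 = 118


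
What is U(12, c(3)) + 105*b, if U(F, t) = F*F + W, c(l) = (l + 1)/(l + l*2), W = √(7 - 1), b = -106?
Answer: -10986 + √6 ≈ -10984.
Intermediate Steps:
W = √6 ≈ 2.4495
c(l) = (1 + l)/(3*l) (c(l) = (1 + l)/(l + 2*l) = (1 + l)/((3*l)) = (1 + l)*(1/(3*l)) = (1 + l)/(3*l))
U(F, t) = √6 + F² (U(F, t) = F*F + √6 = F² + √6 = √6 + F²)
U(12, c(3)) + 105*b = (√6 + 12²) + 105*(-106) = (√6 + 144) - 11130 = (144 + √6) - 11130 = -10986 + √6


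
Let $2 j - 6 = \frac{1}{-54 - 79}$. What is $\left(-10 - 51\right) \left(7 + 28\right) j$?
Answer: $- \frac{243085}{38} \approx -6397.0$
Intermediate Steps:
$j = \frac{797}{266}$ ($j = 3 + \frac{1}{2 \left(-54 - 79\right)} = 3 + \frac{1}{2 \left(-133\right)} = 3 + \frac{1}{2} \left(- \frac{1}{133}\right) = 3 - \frac{1}{266} = \frac{797}{266} \approx 2.9962$)
$\left(-10 - 51\right) \left(7 + 28\right) j = \left(-10 - 51\right) \left(7 + 28\right) \frac{797}{266} = \left(-10 - 51\right) 35 \cdot \frac{797}{266} = \left(-61\right) 35 \cdot \frac{797}{266} = \left(-2135\right) \frac{797}{266} = - \frac{243085}{38}$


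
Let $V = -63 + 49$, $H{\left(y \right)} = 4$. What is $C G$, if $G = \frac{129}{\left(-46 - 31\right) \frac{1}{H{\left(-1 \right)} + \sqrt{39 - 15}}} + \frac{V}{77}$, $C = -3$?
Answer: $\frac{1590}{77} + \frac{774 \sqrt{6}}{77} \approx 45.271$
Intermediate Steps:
$V = -14$
$G = - \frac{530}{77} - \frac{258 \sqrt{6}}{77}$ ($G = \frac{129}{\left(-46 - 31\right) \frac{1}{4 + \sqrt{39 - 15}}} - \frac{14}{77} = \frac{129}{\left(-77\right) \frac{1}{4 + \sqrt{24}}} - \frac{2}{11} = \frac{129}{\left(-77\right) \frac{1}{4 + 2 \sqrt{6}}} - \frac{2}{11} = 129 \left(- \frac{4}{77} - \frac{2 \sqrt{6}}{77}\right) - \frac{2}{11} = \left(- \frac{516}{77} - \frac{258 \sqrt{6}}{77}\right) - \frac{2}{11} = - \frac{530}{77} - \frac{258 \sqrt{6}}{77} \approx -15.09$)
$C G = - 3 \left(- \frac{530}{77} - \frac{258 \sqrt{6}}{77}\right) = \frac{1590}{77} + \frac{774 \sqrt{6}}{77}$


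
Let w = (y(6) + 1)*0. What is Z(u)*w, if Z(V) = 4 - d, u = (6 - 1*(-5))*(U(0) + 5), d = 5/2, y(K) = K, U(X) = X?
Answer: 0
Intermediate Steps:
d = 5/2 (d = 5*(1/2) = 5/2 ≈ 2.5000)
u = 55 (u = (6 - 1*(-5))*(0 + 5) = (6 + 5)*5 = 11*5 = 55)
Z(V) = 3/2 (Z(V) = 4 - 1*5/2 = 4 - 5/2 = 3/2)
w = 0 (w = (6 + 1)*0 = 7*0 = 0)
Z(u)*w = (3/2)*0 = 0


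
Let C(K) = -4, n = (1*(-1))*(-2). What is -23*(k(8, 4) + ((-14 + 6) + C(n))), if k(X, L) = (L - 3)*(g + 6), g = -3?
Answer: 207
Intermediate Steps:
n = 2 (n = -1*(-2) = 2)
k(X, L) = -9 + 3*L (k(X, L) = (L - 3)*(-3 + 6) = (-3 + L)*3 = -9 + 3*L)
-23*(k(8, 4) + ((-14 + 6) + C(n))) = -23*((-9 + 3*4) + ((-14 + 6) - 4)) = -23*((-9 + 12) + (-8 - 4)) = -23*(3 - 12) = -23*(-9) = 207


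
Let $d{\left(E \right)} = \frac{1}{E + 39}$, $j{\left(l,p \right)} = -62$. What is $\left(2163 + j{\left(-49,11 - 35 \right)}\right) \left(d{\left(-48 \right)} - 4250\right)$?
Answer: $- \frac{80365351}{9} \approx -8.9295 \cdot 10^{6}$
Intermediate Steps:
$d{\left(E \right)} = \frac{1}{39 + E}$
$\left(2163 + j{\left(-49,11 - 35 \right)}\right) \left(d{\left(-48 \right)} - 4250\right) = \left(2163 - 62\right) \left(\frac{1}{39 - 48} - 4250\right) = 2101 \left(\frac{1}{-9} - 4250\right) = 2101 \left(- \frac{1}{9} - 4250\right) = 2101 \left(- \frac{38251}{9}\right) = - \frac{80365351}{9}$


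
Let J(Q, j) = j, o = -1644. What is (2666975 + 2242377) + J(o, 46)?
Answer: 4909398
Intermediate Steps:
(2666975 + 2242377) + J(o, 46) = (2666975 + 2242377) + 46 = 4909352 + 46 = 4909398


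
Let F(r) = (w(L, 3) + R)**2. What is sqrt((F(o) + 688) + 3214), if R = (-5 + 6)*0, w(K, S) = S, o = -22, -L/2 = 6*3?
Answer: sqrt(3911) ≈ 62.538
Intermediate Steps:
L = -36 (L = -12*3 = -2*18 = -36)
R = 0 (R = 1*0 = 0)
F(r) = 9 (F(r) = (3 + 0)**2 = 3**2 = 9)
sqrt((F(o) + 688) + 3214) = sqrt((9 + 688) + 3214) = sqrt(697 + 3214) = sqrt(3911)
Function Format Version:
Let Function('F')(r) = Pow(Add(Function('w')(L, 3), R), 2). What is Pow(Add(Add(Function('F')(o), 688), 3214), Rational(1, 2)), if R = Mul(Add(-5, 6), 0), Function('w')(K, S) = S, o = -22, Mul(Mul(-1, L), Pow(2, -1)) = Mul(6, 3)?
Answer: Pow(3911, Rational(1, 2)) ≈ 62.538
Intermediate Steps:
L = -36 (L = Mul(-2, Mul(6, 3)) = Mul(-2, 18) = -36)
R = 0 (R = Mul(1, 0) = 0)
Function('F')(r) = 9 (Function('F')(r) = Pow(Add(3, 0), 2) = Pow(3, 2) = 9)
Pow(Add(Add(Function('F')(o), 688), 3214), Rational(1, 2)) = Pow(Add(Add(9, 688), 3214), Rational(1, 2)) = Pow(Add(697, 3214), Rational(1, 2)) = Pow(3911, Rational(1, 2))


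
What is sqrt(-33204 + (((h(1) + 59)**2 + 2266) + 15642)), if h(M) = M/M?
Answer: 4*I*sqrt(731) ≈ 108.15*I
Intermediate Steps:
h(M) = 1
sqrt(-33204 + (((h(1) + 59)**2 + 2266) + 15642)) = sqrt(-33204 + (((1 + 59)**2 + 2266) + 15642)) = sqrt(-33204 + ((60**2 + 2266) + 15642)) = sqrt(-33204 + ((3600 + 2266) + 15642)) = sqrt(-33204 + (5866 + 15642)) = sqrt(-33204 + 21508) = sqrt(-11696) = 4*I*sqrt(731)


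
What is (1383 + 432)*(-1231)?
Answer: -2234265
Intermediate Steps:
(1383 + 432)*(-1231) = 1815*(-1231) = -2234265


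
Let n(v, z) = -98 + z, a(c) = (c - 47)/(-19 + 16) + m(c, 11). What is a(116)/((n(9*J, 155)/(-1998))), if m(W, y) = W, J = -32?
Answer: -61938/19 ≈ -3259.9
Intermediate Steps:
a(c) = 47/3 + 2*c/3 (a(c) = (c - 47)/(-19 + 16) + c = (-47 + c)/(-3) + c = (-47 + c)*(-⅓) + c = (47/3 - c/3) + c = 47/3 + 2*c/3)
a(116)/((n(9*J, 155)/(-1998))) = (47/3 + (⅔)*116)/(((-98 + 155)/(-1998))) = (47/3 + 232/3)/((57*(-1/1998))) = 93/(-19/666) = 93*(-666/19) = -61938/19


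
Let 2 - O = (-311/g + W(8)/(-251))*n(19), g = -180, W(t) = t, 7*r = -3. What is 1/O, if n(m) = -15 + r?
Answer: 8785/247433 ≈ 0.035505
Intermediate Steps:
r = -3/7 (r = (⅐)*(-3) = -3/7 ≈ -0.42857)
n(m) = -108/7 (n(m) = -15 - 3/7 = -108/7)
O = 247433/8785 (O = 2 - (-311/(-180) + 8/(-251))*(-108)/7 = 2 - (-311*(-1/180) + 8*(-1/251))*(-108)/7 = 2 - (311/180 - 8/251)*(-108)/7 = 2 - 76621*(-108)/(45180*7) = 2 - 1*(-229863/8785) = 2 + 229863/8785 = 247433/8785 ≈ 28.165)
1/O = 1/(247433/8785) = 8785/247433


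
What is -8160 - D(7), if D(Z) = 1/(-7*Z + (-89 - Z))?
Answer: -1183199/145 ≈ -8160.0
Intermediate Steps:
D(Z) = 1/(-89 - 8*Z)
-8160 - D(7) = -8160 - (-1)/(89 + 8*7) = -8160 - (-1)/(89 + 56) = -8160 - (-1)/145 = -8160 - 1*(-1/145) = -8160 + 1/145 = -1183199/145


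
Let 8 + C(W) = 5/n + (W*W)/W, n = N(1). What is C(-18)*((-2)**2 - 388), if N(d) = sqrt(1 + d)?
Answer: 9984 - 960*sqrt(2) ≈ 8626.4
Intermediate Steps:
n = sqrt(2) (n = sqrt(1 + 1) = sqrt(2) ≈ 1.4142)
C(W) = -8 + W + 5*sqrt(2)/2 (C(W) = -8 + (5/(sqrt(2)) + (W*W)/W) = -8 + (5*(sqrt(2)/2) + W**2/W) = -8 + (5*sqrt(2)/2 + W) = -8 + (W + 5*sqrt(2)/2) = -8 + W + 5*sqrt(2)/2)
C(-18)*((-2)**2 - 388) = (-8 - 18 + 5*sqrt(2)/2)*((-2)**2 - 388) = (-26 + 5*sqrt(2)/2)*(4 - 388) = (-26 + 5*sqrt(2)/2)*(-384) = 9984 - 960*sqrt(2)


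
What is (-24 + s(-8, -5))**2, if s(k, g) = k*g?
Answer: 256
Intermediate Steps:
s(k, g) = g*k
(-24 + s(-8, -5))**2 = (-24 - 5*(-8))**2 = (-24 + 40)**2 = 16**2 = 256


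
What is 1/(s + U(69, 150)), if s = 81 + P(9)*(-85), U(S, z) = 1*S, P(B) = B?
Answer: -1/615 ≈ -0.0016260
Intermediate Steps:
U(S, z) = S
s = -684 (s = 81 + 9*(-85) = 81 - 765 = -684)
1/(s + U(69, 150)) = 1/(-684 + 69) = 1/(-615) = -1/615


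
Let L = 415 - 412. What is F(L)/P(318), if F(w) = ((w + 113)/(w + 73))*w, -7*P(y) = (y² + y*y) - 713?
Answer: -609/3829165 ≈ -0.00015904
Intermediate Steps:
P(y) = 713/7 - 2*y²/7 (P(y) = -((y² + y*y) - 713)/7 = -((y² + y²) - 713)/7 = -(2*y² - 713)/7 = -(-713 + 2*y²)/7 = 713/7 - 2*y²/7)
L = 3
F(w) = w*(113 + w)/(73 + w) (F(w) = ((113 + w)/(73 + w))*w = w*(113 + w)/(73 + w))
F(L)/P(318) = (3*(113 + 3)/(73 + 3))/(713/7 - 2/7*318²) = (3*116/76)/(713/7 - 2/7*101124) = (3*(1/76)*116)/(713/7 - 202248/7) = 87/(19*(-201535/7)) = (87/19)*(-7/201535) = -609/3829165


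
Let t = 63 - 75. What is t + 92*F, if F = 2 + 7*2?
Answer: 1460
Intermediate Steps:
F = 16 (F = 2 + 14 = 16)
t = -12
t + 92*F = -12 + 92*16 = -12 + 1472 = 1460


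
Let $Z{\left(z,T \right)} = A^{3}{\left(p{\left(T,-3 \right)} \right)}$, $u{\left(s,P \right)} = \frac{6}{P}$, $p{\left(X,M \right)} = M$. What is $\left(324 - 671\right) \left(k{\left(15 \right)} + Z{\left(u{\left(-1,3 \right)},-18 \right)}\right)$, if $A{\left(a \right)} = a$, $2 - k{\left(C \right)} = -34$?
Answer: $-3123$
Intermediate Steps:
$k{\left(C \right)} = 36$ ($k{\left(C \right)} = 2 - -34 = 2 + 34 = 36$)
$Z{\left(z,T \right)} = -27$ ($Z{\left(z,T \right)} = \left(-3\right)^{3} = -27$)
$\left(324 - 671\right) \left(k{\left(15 \right)} + Z{\left(u{\left(-1,3 \right)},-18 \right)}\right) = \left(324 - 671\right) \left(36 - 27\right) = \left(324 - 671\right) 9 = \left(-347\right) 9 = -3123$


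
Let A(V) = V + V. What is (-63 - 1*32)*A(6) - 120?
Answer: -1260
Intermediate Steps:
A(V) = 2*V
(-63 - 1*32)*A(6) - 120 = (-63 - 1*32)*(2*6) - 120 = (-63 - 32)*12 - 120 = -95*12 - 120 = -1140 - 120 = -1260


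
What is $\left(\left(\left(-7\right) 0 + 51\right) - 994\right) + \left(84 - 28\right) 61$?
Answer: $2473$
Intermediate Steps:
$\left(\left(\left(-7\right) 0 + 51\right) - 994\right) + \left(84 - 28\right) 61 = \left(\left(0 + 51\right) - 994\right) + \left(84 - 28\right) 61 = \left(51 - 994\right) + 56 \cdot 61 = -943 + 3416 = 2473$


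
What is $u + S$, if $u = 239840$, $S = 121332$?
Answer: $361172$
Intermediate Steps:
$u + S = 239840 + 121332 = 361172$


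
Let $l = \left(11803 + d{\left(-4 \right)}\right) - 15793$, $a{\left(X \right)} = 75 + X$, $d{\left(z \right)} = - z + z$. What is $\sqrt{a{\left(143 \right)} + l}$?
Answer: $2 i \sqrt{943} \approx 61.417 i$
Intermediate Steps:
$d{\left(z \right)} = 0$
$l = -3990$ ($l = \left(11803 + 0\right) - 15793 = 11803 - 15793 = -3990$)
$\sqrt{a{\left(143 \right)} + l} = \sqrt{\left(75 + 143\right) - 3990} = \sqrt{218 - 3990} = \sqrt{-3772} = 2 i \sqrt{943}$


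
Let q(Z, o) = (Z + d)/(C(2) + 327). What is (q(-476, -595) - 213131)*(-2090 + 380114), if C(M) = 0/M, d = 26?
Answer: -8782037716296/109 ≈ -8.0569e+10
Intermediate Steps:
C(M) = 0
q(Z, o) = 26/327 + Z/327 (q(Z, o) = (Z + 26)/(0 + 327) = (26 + Z)/327 = (26 + Z)*(1/327) = 26/327 + Z/327)
(q(-476, -595) - 213131)*(-2090 + 380114) = ((26/327 + (1/327)*(-476)) - 213131)*(-2090 + 380114) = ((26/327 - 476/327) - 213131)*378024 = (-150/109 - 213131)*378024 = -23231429/109*378024 = -8782037716296/109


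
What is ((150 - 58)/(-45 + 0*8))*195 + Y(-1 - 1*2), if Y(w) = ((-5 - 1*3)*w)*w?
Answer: -1412/3 ≈ -470.67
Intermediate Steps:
Y(w) = -8*w² (Y(w) = ((-5 - 3)*w)*w = (-8*w)*w = -8*w²)
((150 - 58)/(-45 + 0*8))*195 + Y(-1 - 1*2) = ((150 - 58)/(-45 + 0*8))*195 - 8*(-1 - 1*2)² = (92/(-45 + 0))*195 - 8*(-1 - 2)² = (92/(-45))*195 - 8*(-3)² = (92*(-1/45))*195 - 8*9 = -92/45*195 - 72 = -1196/3 - 72 = -1412/3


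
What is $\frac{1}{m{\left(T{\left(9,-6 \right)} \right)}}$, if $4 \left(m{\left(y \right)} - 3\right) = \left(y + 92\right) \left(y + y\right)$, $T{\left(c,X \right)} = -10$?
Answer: $- \frac{1}{407} \approx -0.002457$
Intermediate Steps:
$m{\left(y \right)} = 3 + \frac{y \left(92 + y\right)}{2}$ ($m{\left(y \right)} = 3 + \frac{\left(y + 92\right) \left(y + y\right)}{4} = 3 + \frac{\left(92 + y\right) 2 y}{4} = 3 + \frac{2 y \left(92 + y\right)}{4} = 3 + \frac{y \left(92 + y\right)}{2}$)
$\frac{1}{m{\left(T{\left(9,-6 \right)} \right)}} = \frac{1}{3 + \frac{\left(-10\right)^{2}}{2} + 46 \left(-10\right)} = \frac{1}{3 + \frac{1}{2} \cdot 100 - 460} = \frac{1}{3 + 50 - 460} = \frac{1}{-407} = - \frac{1}{407}$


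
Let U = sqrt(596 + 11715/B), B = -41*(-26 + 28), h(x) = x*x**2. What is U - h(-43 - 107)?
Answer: 3375000 + sqrt(3046874)/82 ≈ 3.3750e+6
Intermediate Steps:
h(x) = x**3
B = -82 (B = -41*2 = -82)
U = sqrt(3046874)/82 (U = sqrt(596 + 11715/(-82)) = sqrt(596 + 11715*(-1/82)) = sqrt(596 - 11715/82) = sqrt(37157/82) = sqrt(3046874)/82 ≈ 21.287)
U - h(-43 - 107) = sqrt(3046874)/82 - (-43 - 107)**3 = sqrt(3046874)/82 - 1*(-150)**3 = sqrt(3046874)/82 - 1*(-3375000) = sqrt(3046874)/82 + 3375000 = 3375000 + sqrt(3046874)/82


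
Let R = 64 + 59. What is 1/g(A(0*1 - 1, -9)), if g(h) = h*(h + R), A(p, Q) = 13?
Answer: 1/1768 ≈ 0.00056561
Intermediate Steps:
R = 123
g(h) = h*(123 + h) (g(h) = h*(h + 123) = h*(123 + h))
1/g(A(0*1 - 1, -9)) = 1/(13*(123 + 13)) = 1/(13*136) = 1/1768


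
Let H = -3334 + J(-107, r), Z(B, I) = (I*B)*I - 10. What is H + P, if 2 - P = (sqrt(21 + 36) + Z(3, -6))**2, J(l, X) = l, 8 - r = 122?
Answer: -13100 - 196*sqrt(57) ≈ -14580.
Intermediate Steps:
r = -114 (r = 8 - 1*122 = 8 - 122 = -114)
Z(B, I) = -10 + B*I**2 (Z(B, I) = (B*I)*I - 10 = B*I**2 - 10 = -10 + B*I**2)
H = -3441 (H = -3334 - 107 = -3441)
P = 2 - (98 + sqrt(57))**2 (P = 2 - (sqrt(21 + 36) + (-10 + 3*(-6)**2))**2 = 2 - (sqrt(57) + (-10 + 3*36))**2 = 2 - (sqrt(57) + (-10 + 108))**2 = 2 - (sqrt(57) + 98)**2 = 2 - (98 + sqrt(57))**2 ≈ -11139.)
H + P = -3441 + (2 - (98 + sqrt(57))**2) = -3439 - (98 + sqrt(57))**2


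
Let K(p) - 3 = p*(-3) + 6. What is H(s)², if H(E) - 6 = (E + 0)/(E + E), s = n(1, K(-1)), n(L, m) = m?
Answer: 169/4 ≈ 42.250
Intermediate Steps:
K(p) = 9 - 3*p (K(p) = 3 + (p*(-3) + 6) = 3 + (-3*p + 6) = 3 + (6 - 3*p) = 9 - 3*p)
s = 12 (s = 9 - 3*(-1) = 9 + 3 = 12)
H(E) = 13/2 (H(E) = 6 + (E + 0)/(E + E) = 6 + E/((2*E)) = 6 + E*(1/(2*E)) = 6 + ½ = 13/2)
H(s)² = (13/2)² = 169/4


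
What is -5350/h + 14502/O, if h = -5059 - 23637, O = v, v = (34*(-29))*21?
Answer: -1496923/2912644 ≈ -0.51394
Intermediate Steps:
v = -20706 (v = -986*21 = -20706)
O = -20706
h = -28696
-5350/h + 14502/O = -5350/(-28696) + 14502/(-20706) = -5350*(-1/28696) + 14502*(-1/20706) = 2675/14348 - 2417/3451 = -1496923/2912644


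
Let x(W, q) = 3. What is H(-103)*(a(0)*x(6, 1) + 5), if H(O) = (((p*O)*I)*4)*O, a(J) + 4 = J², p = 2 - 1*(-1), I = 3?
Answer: -2673468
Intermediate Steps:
p = 3 (p = 2 + 1 = 3)
a(J) = -4 + J²
H(O) = 36*O² (H(O) = (((3*O)*3)*4)*O = ((9*O)*4)*O = (36*O)*O = 36*O²)
H(-103)*(a(0)*x(6, 1) + 5) = (36*(-103)²)*((-4 + 0²)*3 + 5) = (36*10609)*((-4 + 0)*3 + 5) = 381924*(-4*3 + 5) = 381924*(-12 + 5) = 381924*(-7) = -2673468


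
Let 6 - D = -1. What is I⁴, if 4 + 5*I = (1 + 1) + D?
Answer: 1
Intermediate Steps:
D = 7 (D = 6 - 1*(-1) = 6 + 1 = 7)
I = 1 (I = -⅘ + ((1 + 1) + 7)/5 = -⅘ + (2 + 7)/5 = -⅘ + (⅕)*9 = -⅘ + 9/5 = 1)
I⁴ = 1⁴ = 1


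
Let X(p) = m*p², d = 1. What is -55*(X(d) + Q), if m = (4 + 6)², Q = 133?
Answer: -12815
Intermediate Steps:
m = 100 (m = 10² = 100)
X(p) = 100*p²
-55*(X(d) + Q) = -55*(100*1² + 133) = -55*(100*1 + 133) = -55*(100 + 133) = -55*233 = -12815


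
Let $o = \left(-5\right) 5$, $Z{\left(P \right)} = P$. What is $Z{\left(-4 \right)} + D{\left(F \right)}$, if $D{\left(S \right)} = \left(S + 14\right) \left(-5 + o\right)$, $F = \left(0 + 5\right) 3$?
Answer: $-874$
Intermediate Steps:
$F = 15$ ($F = 5 \cdot 3 = 15$)
$o = -25$
$D{\left(S \right)} = -420 - 30 S$ ($D{\left(S \right)} = \left(S + 14\right) \left(-5 - 25\right) = \left(14 + S\right) \left(-30\right) = -420 - 30 S$)
$Z{\left(-4 \right)} + D{\left(F \right)} = -4 - 870 = -874$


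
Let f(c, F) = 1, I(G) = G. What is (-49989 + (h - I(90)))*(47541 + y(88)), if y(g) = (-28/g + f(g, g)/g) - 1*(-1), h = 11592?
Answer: -161016868803/88 ≈ -1.8297e+9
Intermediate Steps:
y(g) = 1 - 27/g (y(g) = (-28/g + 1/g) - 1*(-1) = (-28/g + 1/g) + 1 = -27/g + 1 = 1 - 27/g)
(-49989 + (h - I(90)))*(47541 + y(88)) = (-49989 + (11592 - 1*90))*(47541 + (-27 + 88)/88) = (-49989 + (11592 - 90))*(47541 + (1/88)*61) = (-49989 + 11502)*(47541 + 61/88) = -38487*4183669/88 = -161016868803/88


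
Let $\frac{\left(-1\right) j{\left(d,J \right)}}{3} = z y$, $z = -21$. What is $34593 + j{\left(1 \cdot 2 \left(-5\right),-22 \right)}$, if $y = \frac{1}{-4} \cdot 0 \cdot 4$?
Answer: $34593$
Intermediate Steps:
$y = 0$ ($y = \left(- \frac{1}{4}\right) 0 \cdot 4 = 0 \cdot 4 = 0$)
$j{\left(d,J \right)} = 0$ ($j{\left(d,J \right)} = - 3 \left(\left(-21\right) 0\right) = \left(-3\right) 0 = 0$)
$34593 + j{\left(1 \cdot 2 \left(-5\right),-22 \right)} = 34593 + 0 = 34593$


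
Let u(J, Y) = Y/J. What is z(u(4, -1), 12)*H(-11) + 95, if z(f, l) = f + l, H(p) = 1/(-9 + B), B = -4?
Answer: 4893/52 ≈ 94.096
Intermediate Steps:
H(p) = -1/13 (H(p) = 1/(-9 - 4) = 1/(-13) = -1/13)
z(u(4, -1), 12)*H(-11) + 95 = (-1/4 + 12)*(-1/13) + 95 = (-1*¼ + 12)*(-1/13) + 95 = (-¼ + 12)*(-1/13) + 95 = (47/4)*(-1/13) + 95 = -47/52 + 95 = 4893/52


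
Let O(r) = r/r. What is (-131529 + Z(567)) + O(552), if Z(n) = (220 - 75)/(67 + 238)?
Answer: -8023179/61 ≈ -1.3153e+5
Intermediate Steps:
O(r) = 1
Z(n) = 29/61 (Z(n) = 145/305 = 145*(1/305) = 29/61)
(-131529 + Z(567)) + O(552) = (-131529 + 29/61) + 1 = -8023240/61 + 1 = -8023179/61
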